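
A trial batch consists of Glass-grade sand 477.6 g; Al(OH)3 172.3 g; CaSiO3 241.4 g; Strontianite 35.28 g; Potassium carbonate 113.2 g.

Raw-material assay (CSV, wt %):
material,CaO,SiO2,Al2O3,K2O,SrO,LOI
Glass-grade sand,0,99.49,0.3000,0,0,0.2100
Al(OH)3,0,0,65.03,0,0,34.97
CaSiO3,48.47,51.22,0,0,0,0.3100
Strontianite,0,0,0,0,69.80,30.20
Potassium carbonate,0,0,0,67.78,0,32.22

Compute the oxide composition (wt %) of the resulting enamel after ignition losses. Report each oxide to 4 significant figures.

Each numeric step holds full precision from start to finish; working values are printed (rounded to 4 significant digits) as written — every reported number receives exactly one rounding — all derived quantities (LOI, totals, the five compositions, net glass mass, yield) are computed starting from the weights per 930.6 g of glass in full float precision as quoted within the problem or the answer.
Per-oxide mass from batch:
  CaO: 241.4·0.4847 = 117.0 g
  SiO2: 477.6·0.9949 + 241.4·0.5122 = 598.8 g
  Al2O3: 477.6·0.003000 + 172.3·0.6503 = 113.5 g
  K2O: 113.2·0.6778 = 76.73 g
  SrO: 35.28·0.6980 = 24.63 g
LOI: 477.6·0.002100 + 172.3·0.3497 + 241.4·0.003100 + 35.28·0.3020 + 113.2·0.3222 = 109.1 g
Glass mass = batch − LOI = 1040 − 109.1 = 930.6 g (matching Σ of the oxides)
each wt % is 100 × oxide ÷ glass

Glass mass = 930.6 g (batch 1040 − LOI 109.1).
Composition: CaO 12.57%, SiO2 64.34%, Al2O3 12.19%, K2O 8.244%, SrO 2.646%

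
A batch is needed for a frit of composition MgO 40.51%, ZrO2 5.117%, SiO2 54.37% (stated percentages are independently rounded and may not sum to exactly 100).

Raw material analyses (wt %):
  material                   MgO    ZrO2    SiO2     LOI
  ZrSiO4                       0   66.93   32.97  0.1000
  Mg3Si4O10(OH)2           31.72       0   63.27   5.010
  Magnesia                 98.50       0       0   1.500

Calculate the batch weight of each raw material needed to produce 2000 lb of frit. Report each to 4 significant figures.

All internal work holds full precision from start to finish; mid-chain values are printed rounded off to 4 significant digits within the worked lines — every reported value undergoes a single rounding; all derived quantities (the yield, three oxide percentages, ignition loss, totals, net glass mass) are carried at exact precision from the batch weights per 2000 lb of glass as they appear in either problem or answer.
Per-oxide target masses for 2000 lb frit:
  MgO: 40.51% × 2000 = 810.2 lb
  ZrO2: 5.117% × 2000 = 102.3 lb
  SiO2: 54.37% × 2000 = 1087 lb
Oxide-by-oxide audit using the reported weights, on the stated basis (summed amounts equal target values up to rounding of the answer):
  MgO: 1639·0.3172 + 294.7·0.9850 = 810.2 lb (target 810.2 lb)
  ZrO2: 152.9·0.6693 = 102.3 lb (target 102.3 lb)
  SiO2: 152.9·0.3297 + 1639·0.6327 = 1087 lb (target 1087 lb)
Auditing the glass mass value: total batch − LOI = 2000 lb (targets for the oxides total 2000 lb; against the stated basis, 2000 lb — rounding explains the deltas).
Total batch = Σ batch = 2087 lb; LOI loss = Σ batch·LOI = 86.69 lb; the yield ratio, glass ÷ batch: 95.85%.

Batch per 2000 lb frit:
  ZrSiO4: 152.9 lb
  Mg3Si4O10(OH)2: 1639 lb
  Magnesia: 294.7 lb
Total batch = 2087 lb; LOI loss = 86.69 lb; yield = 95.85%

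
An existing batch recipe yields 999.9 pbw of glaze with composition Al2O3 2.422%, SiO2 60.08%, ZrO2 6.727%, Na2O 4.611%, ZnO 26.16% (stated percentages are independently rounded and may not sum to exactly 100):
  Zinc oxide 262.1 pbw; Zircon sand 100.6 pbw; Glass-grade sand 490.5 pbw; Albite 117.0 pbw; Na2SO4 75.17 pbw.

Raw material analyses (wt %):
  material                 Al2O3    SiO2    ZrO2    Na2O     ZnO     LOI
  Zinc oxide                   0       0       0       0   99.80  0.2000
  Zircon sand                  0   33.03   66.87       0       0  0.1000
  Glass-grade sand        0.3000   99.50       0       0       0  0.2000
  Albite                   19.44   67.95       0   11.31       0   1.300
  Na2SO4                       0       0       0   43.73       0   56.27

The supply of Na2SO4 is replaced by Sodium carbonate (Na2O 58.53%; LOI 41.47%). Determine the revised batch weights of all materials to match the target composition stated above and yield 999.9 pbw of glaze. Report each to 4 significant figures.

Revised batch per 999.9 pbw glaze:
  Zinc oxide: 262.1 pbw
  Zircon sand: 100.6 pbw
  Glass-grade sand: 490.5 pbw
  Albite: 117.0 pbw
  Sodium carbonate: 56.16 pbw
Total batch = 1026 pbw; LOI loss = 26.42 pbw

Working values appear rounded to 4 significant figures within the worked lines. The whole derivation maintains full precision through every step — a single rounding finalizes each reported number. Derived quantities are carried from the weighed amounts for 999.9 pbw of glass at exact precision (the yield, glass mass, five oxide percentages, the totals, LOI), as given in the problem or the answer.
Oxide-by-oxide targets in 999.9 pbw glaze:
  Al2O3: 2.422% × 999.9 = 24.22 pbw
  SiO2: 60.08% × 999.9 = 600.7 pbw
  ZrO2: 6.727% × 999.9 = 67.26 pbw
  Na2O: 4.611% × 999.9 = 46.11 pbw
  ZnO: 26.16% × 999.9 = 261.6 pbw
Verifying the oxide balance from the weights as reported, at the basis given (oxide sums agree with the targets net of answer rounding effects):
  Al2O3: 490.5·0.003000 + 117.0·0.1944 = 24.22 pbw (target 24.22 pbw)
  SiO2: 100.6·0.3303 + 490.5·0.9950 + 117.0·0.6795 = 600.8 pbw (target 600.7 pbw)
  ZrO2: 100.6·0.6687 = 67.27 pbw (target 67.26 pbw)
  Na2O: 117.0·0.1131 + 56.16·0.5853 = 46.10 pbw (target 46.11 pbw)
  ZnO: 262.1·0.9980 = 261.6 pbw (target 261.6 pbw)
Mass balance on the glass: net batch after ignition = 999.9 pbw (per-oxide target masses sum to 999.9 pbw; stated basis 999.9 pbw — a pure rounding effect).
Adding the batch up: Σ batch = 1026 pbw; LOI loss = Σ batch·LOI = 26.42 pbw; as yield: glass ÷ batch → 97.43%.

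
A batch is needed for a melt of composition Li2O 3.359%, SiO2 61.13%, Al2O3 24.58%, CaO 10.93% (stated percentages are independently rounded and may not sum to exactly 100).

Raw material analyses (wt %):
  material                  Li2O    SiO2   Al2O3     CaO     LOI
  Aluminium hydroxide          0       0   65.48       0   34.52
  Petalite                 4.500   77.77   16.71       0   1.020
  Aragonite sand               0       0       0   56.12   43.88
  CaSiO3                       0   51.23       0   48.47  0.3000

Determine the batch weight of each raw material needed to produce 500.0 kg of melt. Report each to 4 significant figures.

Batch per 500.0 kg melt:
  Aluminium hydroxide: 92.45 kg
  Petalite: 373.2 kg
  Aragonite sand: 71.43 kg
  CaSiO3: 30.05 kg
Total batch = 567.1 kg; LOI loss = 67.15 kg; yield = 88.16%

All arithmetic runs at full precision in every operation. Rounding to four significant digits applies to every mid-chain value as displayed — every reported number undergoes a single rounding — the derived quantities, including the totals, yield, four oxide percentages, glass mass, LOI, are carried starting from the weights per 500.0 kg of glass at exact precision, as quoted within question or answer.
Target oxide masses per 500.0 kg melt:
  Li2O: 3.359% × 500.0 = 16.80 kg
  SiO2: 61.13% × 500.0 = 305.6 kg
  Al2O3: 24.58% × 500.0 = 122.9 kg
  CaO: 10.93% × 500.0 = 54.65 kg
Oxide-by-oxide audit from the weights as reported, per the basis as stated (target by target, the sums agree once rounding is allowed for):
  Li2O: 373.2·0.04500 = 16.79 kg (target 16.80 kg)
  SiO2: 373.2·0.7777 + 30.05·0.5123 = 305.6 kg (target 305.6 kg)
  Al2O3: 92.45·0.6548 + 373.2·0.1671 = 122.9 kg (target 122.9 kg)
  CaO: 71.43·0.5612 + 30.05·0.4847 = 54.65 kg (target 54.65 kg)
Glass-mass sanity pass: net batch after ignition = 500.0 kg (oxide target masses add up to 500.0 kg; versus the stated basis of 500.0 kg — differing by rounding only).
Adding the batch up: Σ batch = 567.1 kg; LOI removed, Σ of batch·LOI: 67.15 kg; glass ÷ batch gives a yield of 88.16%.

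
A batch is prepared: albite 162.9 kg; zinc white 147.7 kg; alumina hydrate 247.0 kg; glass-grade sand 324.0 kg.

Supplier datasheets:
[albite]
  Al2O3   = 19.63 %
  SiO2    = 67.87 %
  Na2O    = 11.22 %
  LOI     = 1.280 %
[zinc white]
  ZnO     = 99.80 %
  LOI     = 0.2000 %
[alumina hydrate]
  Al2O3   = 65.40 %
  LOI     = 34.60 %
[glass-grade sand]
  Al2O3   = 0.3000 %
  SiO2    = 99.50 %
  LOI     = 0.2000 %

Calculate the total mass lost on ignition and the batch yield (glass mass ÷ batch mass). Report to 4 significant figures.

LOI loss = 88.49 kg; glass = 793.1 kg; yield = 89.96%

In-progress results are printed rounded to four significant figures as written. Full precision is kept from first step to last. Every reported figure takes exactly one rounding — the derived quantities, including four oxide percentages, yield, ignition loss, the totals, net glass mass, are rebuilt using the weight values for 793.1 kg of glass at exact precision, exactly as shown in either problem or answer.
Per-material ignition loss:
  albite: 162.9 × 0.01280 = 2.085 kg
  zinc white: 147.7 × 0.002000 = 0.2954 kg
  alumina hydrate: 247.0 × 0.3460 = 85.46 kg
  glass-grade sand: 324.0 × 0.002000 = 0.6480 kg
Total LOI = 88.49 kg
Glass = batch − LOI = 881.6 − 88.49 = 793.1 kg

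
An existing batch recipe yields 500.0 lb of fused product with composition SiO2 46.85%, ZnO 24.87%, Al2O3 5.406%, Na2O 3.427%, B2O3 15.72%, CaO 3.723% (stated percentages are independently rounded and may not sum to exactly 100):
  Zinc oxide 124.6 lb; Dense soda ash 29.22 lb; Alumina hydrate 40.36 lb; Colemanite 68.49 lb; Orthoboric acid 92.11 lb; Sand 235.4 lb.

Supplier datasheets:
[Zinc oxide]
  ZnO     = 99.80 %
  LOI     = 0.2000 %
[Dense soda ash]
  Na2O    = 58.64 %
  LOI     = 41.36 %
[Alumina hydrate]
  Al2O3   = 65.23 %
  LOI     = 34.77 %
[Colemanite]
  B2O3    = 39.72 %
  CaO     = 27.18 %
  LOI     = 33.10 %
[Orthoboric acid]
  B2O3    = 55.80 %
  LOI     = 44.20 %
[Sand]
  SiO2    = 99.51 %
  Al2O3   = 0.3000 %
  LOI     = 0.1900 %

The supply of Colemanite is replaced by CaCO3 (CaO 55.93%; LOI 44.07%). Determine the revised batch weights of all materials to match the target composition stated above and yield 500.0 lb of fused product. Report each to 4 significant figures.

Revised batch per 500.0 lb fused product:
  Zinc oxide: 124.6 lb
  Dense soda ash: 29.22 lb
  Alumina hydrate: 40.36 lb
  CaCO3: 33.28 lb
  Orthoboric acid: 140.9 lb
  Sand: 235.4 lb
Total batch = 603.8 lb; LOI loss = 103.8 lb

Each numeric step holds full float precision at every stage. The intermediate values are shown (rounded to four significant figures) alongside each step — every reported value carries a single rounding. The derived quantities (glass mass, the six compositions, the totals, ignition loss, the yield) are carried in full precision from the weighed amounts for 500.0 lb of glass as quoted within problem or answer.
Per-oxide target masses for 500.0 lb fused product:
  SiO2: 46.85% × 500.0 = 234.2 lb
  ZnO: 24.87% × 500.0 = 124.4 lb
  Al2O3: 5.406% × 500.0 = 27.03 lb
  Na2O: 3.427% × 500.0 = 17.14 lb
  B2O3: 15.72% × 500.0 = 78.60 lb
  CaO: 3.723% × 500.0 = 18.61 lb
Sums-versus-targets review applying the batch weights above, at the basis given (each sum matches its target mass inside rounding margins):
  SiO2: 235.4·0.9951 = 234.2 lb (target 234.2 lb)
  ZnO: 124.6·0.9980 = 124.4 lb (target 124.4 lb)
  Al2O3: 40.36·0.6523 + 235.4·0.003000 = 27.03 lb (target 27.03 lb)
  Na2O: 29.22·0.5864 = 17.13 lb (target 17.14 lb)
  B2O3: 140.9·0.5580 = 78.62 lb (target 78.60 lb)
  CaO: 33.28·0.5593 = 18.61 lb (target 18.61 lb)
Consistency of the glass mass: Σ batch − LOI loss = 500.0 lb (the Σ of target masses is 500.0 lb; versus the stated basis of 500.0 lb — any gap is answer rounding).
Total batch = Σ batch = 603.8 lb; loss to ignition Σ batch·LOI = 103.8 lb; yield, glass over the total, = 82.81%.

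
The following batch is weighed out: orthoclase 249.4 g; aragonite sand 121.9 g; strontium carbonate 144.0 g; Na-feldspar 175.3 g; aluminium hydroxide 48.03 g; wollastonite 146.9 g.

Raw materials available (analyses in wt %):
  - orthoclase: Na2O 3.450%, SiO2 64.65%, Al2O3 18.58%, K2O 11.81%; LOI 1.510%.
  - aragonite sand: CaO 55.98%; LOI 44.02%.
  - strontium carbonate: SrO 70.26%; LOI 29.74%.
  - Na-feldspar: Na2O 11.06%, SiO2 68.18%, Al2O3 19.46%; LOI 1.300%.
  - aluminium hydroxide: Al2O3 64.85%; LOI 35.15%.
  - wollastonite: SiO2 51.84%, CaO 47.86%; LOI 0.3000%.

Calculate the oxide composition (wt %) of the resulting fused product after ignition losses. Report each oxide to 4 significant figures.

Intermediates are shown rounded to 4 significant figures across the worked steps; all internal work carries full precision from start to finish. Each reported number takes a single rounding; the derived quantities (the totals, the yield, net glass mass, six oxide percentages, ignition loss) are re-derived at full float precision from the batch weights on 765.7 g of glass as given in the problem or the answer.
Delivered oxide masses:
  Na2O: 249.4·0.03450 + 175.3·0.1106 = 27.99 g
  SiO2: 249.4·0.6465 + 175.3·0.6818 + 146.9·0.5184 = 356.9 g
  SrO: 144.0·0.7026 = 101.2 g
  CaO: 121.9·0.5598 + 146.9·0.4786 = 138.5 g
  Al2O3: 249.4·0.1858 + 175.3·0.1946 + 48.03·0.6485 = 111.6 g
  K2O: 249.4·0.1181 = 29.45 g
LOI: 249.4·0.01510 + 121.9·0.4402 + 144.0·0.2974 + 175.3·0.01300 + 48.03·0.3515 + 146.9·0.003000 = 119.9 g
Glass mass = batch − LOI = 885.5 − 119.9 = 765.7 g (equal to the oxide-mass sum)
wt %: oxide over glass, times 100

Glass mass = 765.7 g (batch 885.5 − LOI 119.9).
Composition: Na2O 3.656%, SiO2 46.61%, SrO 13.21%, CaO 18.09%, Al2O3 14.58%, K2O 3.847%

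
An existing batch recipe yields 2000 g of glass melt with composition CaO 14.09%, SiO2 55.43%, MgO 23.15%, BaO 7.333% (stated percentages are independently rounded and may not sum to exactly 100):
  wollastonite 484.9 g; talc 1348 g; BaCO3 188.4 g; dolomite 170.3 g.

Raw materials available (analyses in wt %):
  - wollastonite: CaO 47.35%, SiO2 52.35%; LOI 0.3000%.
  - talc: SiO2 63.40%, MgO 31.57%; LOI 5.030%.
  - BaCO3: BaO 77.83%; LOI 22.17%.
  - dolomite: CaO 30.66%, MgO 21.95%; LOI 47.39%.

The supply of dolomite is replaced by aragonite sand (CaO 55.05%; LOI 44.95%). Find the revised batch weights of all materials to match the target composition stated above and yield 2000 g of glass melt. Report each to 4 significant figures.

Revised batch per 2000 g glass melt:
  wollastonite: 341.5 g
  talc: 1467 g
  BaCO3: 188.4 g
  aragonite sand: 218.1 g
Total batch = 2215 g; LOI loss = 214.6 g

All arithmetic holds exact precision at every stage — intermediates are displayed with 4-significant-figure rounding when written out. Every reported value is rounded just once — the derived quantities are carried from the batch weights at 2000 g of glass in exact precision (the yield, ignition loss, net glass mass, the four compositions, the totals), as they appear in question or answer.
Per-oxide target masses for 2000 g glass melt:
  CaO: 14.09% × 2000 = 281.8 g
  SiO2: 55.43% × 2000 = 1109 g
  MgO: 23.15% × 2000 = 463.0 g
  BaO: 7.333% × 2000 = 146.7 g
Oxide-by-oxide audit with the batch weights as given, under the basis named above (sums match the target masses once rounding is allowed for):
  CaO: 341.5·0.4735 + 218.1·0.5505 = 281.8 g (target 281.8 g)
  SiO2: 341.5·0.5235 + 1467·0.6340 = 1109 g (target 1109 g)
  MgO: 1467·0.3157 = 463.1 g (target 463.0 g)
  BaO: 188.4·0.7783 = 146.6 g (target 146.7 g)
Glass mass check: batch total minus LOI = 2000 g (per-oxide target masses sum to 2000 g; the stated basis being 2000 g — any gap is answer rounding).
Whole-batch sum: Σ batch = 2215 g; LOI loss = Σ batch·LOI = 214.6 g; yield, glass over the total, = 90.31%.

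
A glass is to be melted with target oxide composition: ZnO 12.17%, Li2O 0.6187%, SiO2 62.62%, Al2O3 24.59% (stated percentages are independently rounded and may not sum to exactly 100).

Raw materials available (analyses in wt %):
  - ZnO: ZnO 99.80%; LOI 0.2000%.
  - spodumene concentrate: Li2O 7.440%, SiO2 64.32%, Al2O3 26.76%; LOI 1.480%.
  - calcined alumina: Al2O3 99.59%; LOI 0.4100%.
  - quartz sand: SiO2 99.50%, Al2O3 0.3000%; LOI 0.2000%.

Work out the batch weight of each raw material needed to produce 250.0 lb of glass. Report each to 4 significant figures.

Batch per 250.0 lb glass:
  ZnO: 30.49 lb
  spodumene concentrate: 20.79 lb
  calcined alumina: 55.71 lb
  quartz sand: 143.9 lb
Total batch = 250.9 lb; LOI loss = 0.8849 lb; yield = 99.65%

Values along the way are printed rounded to 4 significant digits in the working. The working math carries full precision at every stage. Every reported figure is rounded a single time — derived quantities (LOI, the totals, yield, glass mass, the four compositions) are recomputed in full float precision from the batch weights for 250.0 lb of glass, precisely as stated by problem or answer.
Target masses of each oxide per 250.0 lb glass:
  ZnO: 12.17% × 250.0 = 30.42 lb
  Li2O: 0.6187% × 250.0 = 1.547 lb
  SiO2: 62.62% × 250.0 = 156.6 lb
  Al2O3: 24.59% × 250.0 = 61.48 lb
Verifying the oxide balance per the reported batch figures, under the basis named above (summed amounts equal target values once rounding is allowed for):
  ZnO: 30.49·0.9980 = 30.43 lb (target 30.42 lb)
  Li2O: 20.79·0.07440 = 1.547 lb (target 1.547 lb)
  SiO2: 20.79·0.6432 + 143.9·0.9950 = 156.6 lb (target 156.6 lb)
  Al2O3: 20.79·0.2676 + 55.71·0.9959 + 143.9·0.003000 = 61.48 lb (target 61.48 lb)
The glass-mass cross-check: total batch − LOI = 250.0 lb (oxide target masses add up to 250.0 lb; versus the stated basis of 250.0 lb — any gap is answer rounding).
Adding the batch up: Σ batch = 250.9 lb; the LOI term Σ batch·LOI equals 0.8849 lb; glass ÷ batch gives a yield of 99.65%.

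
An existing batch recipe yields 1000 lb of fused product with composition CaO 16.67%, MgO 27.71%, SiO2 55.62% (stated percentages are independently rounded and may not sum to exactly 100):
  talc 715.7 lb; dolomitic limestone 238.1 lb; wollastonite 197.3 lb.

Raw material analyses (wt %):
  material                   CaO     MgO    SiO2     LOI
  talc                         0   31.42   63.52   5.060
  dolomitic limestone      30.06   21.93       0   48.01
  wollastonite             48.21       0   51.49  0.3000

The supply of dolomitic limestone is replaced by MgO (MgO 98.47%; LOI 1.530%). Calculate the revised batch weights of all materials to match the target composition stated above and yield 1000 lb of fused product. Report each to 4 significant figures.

The whole derivation holds full float precision from first step to last; values along the way are shown (rounded to 4 significant digits) alongside each step — every reported figure is rounded only once — all derived quantities are carried using the weight values for 1000 lb of glass in full float precision (three oxide percentages, LOI, the totals, yield, net glass mass) exactly as shown in the question or the answer.
Target oxide masses per 1000 lb fused product:
  CaO: 16.67% × 1000 = 166.7 lb
  MgO: 27.71% × 1000 = 277.1 lb
  SiO2: 55.62% × 1000 = 556.2 lb
Per-oxide balance check from the weights as reported, on the stated basis (each sum matches its target mass net of answer rounding effects):
  CaO: 345.8·0.4821 = 166.7 lb (target 166.7 lb)
  MgO: 595.3·0.3142 + 91.44·0.9847 = 277.1 lb (target 277.1 lb)
  SiO2: 595.3·0.6352 + 345.8·0.5149 = 556.2 lb (target 556.2 lb)
Glass-mass bookkeeping: whole batch net of LOI = 1000 lb (targets for the oxides total 1000 lb; the stated basis being 1000 lb — any gap is answer rounding).
Whole-batch sum: Σ batch = 1033 lb; Σ batch·LOI gives LOI loss = 32.56 lb; yield = glass ÷ total batch = 96.85%.

Revised batch per 1000 lb fused product:
  talc: 595.3 lb
  MgO: 91.44 lb
  wollastonite: 345.8 lb
Total batch = 1033 lb; LOI loss = 32.56 lb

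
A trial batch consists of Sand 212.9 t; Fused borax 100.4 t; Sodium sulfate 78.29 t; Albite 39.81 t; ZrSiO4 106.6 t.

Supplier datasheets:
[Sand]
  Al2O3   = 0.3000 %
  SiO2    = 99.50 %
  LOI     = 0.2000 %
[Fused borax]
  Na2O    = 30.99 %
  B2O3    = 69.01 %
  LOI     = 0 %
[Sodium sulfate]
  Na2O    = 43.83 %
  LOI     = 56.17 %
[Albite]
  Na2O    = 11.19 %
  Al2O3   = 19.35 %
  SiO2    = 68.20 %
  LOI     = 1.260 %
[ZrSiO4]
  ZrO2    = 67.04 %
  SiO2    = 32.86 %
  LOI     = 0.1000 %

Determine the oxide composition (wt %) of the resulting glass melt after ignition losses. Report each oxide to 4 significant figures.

Glass mass = 493.0 t (batch 538.0 − LOI 45.01).
Composition: Na2O 14.18%, B2O3 14.05%, ZrO2 14.50%, Al2O3 1.692%, SiO2 55.58%

Mid-chain values are shown rounded to four significant digits as written — each numeric step holds full precision end to end — each reported value is rounded only once — derived quantities are computed in exact precision (net glass mass, the totals, five oxide percentages, the yield, ignition loss) from the weighed amounts on 493.0 t of glass, as given in the problem or the answer.
Oxide-by-oxide delivered mass:
  Na2O: 100.4·0.3099 + 78.29·0.4383 + 39.81·0.1119 = 69.88 t
  B2O3: 100.4·0.6901 = 69.29 t
  ZrO2: 106.6·0.6704 = 71.46 t
  Al2O3: 212.9·0.003000 + 39.81·0.1935 = 8.342 t
  SiO2: 212.9·0.9950 + 39.81·0.6820 + 106.6·0.3286 = 274.0 t
LOI: 212.9·0.002000 + 78.29·0.5617 + 39.81·0.01260 + 106.6·0.001000 = 45.01 t
Net of LOI, the glass mass = 538.0 − 45.01 = 493.0 t (= Σ oxide masses)
percent by weight: oxide/glass ×100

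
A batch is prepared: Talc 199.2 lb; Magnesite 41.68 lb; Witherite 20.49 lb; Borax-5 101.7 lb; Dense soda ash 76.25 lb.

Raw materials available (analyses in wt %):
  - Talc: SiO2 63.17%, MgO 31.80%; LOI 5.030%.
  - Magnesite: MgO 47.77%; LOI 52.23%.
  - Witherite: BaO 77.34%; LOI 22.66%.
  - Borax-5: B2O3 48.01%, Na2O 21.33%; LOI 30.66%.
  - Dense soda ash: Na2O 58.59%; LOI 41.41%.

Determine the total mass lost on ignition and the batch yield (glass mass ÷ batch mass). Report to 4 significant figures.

LOI loss = 99.19 lb; glass = 340.1 lb; yield = 77.42%

The whole derivation keeps full float precision at all times — in-progress results are printed, rounded to four significant figures, across the worked steps — each reported value undergoes a single rounding — the derived quantities, including five oxide percentages, LOI, glass mass, totals, yield, are computed using the weight values on 340.1 lb of glass in full float precision, exactly as shown in either problem or answer.
Loss on ignition, line by line:
  Talc: 199.2 × 0.05030 = 10.02 lb
  Magnesite: 41.68 × 0.5223 = 21.77 lb
  Witherite: 20.49 × 0.2266 = 4.643 lb
  Borax-5: 101.7 × 0.3066 = 31.18 lb
  Dense soda ash: 76.25 × 0.4141 = 31.58 lb
Total LOI = 99.19 lb
Glass = batch − LOI = 439.3 − 99.19 = 340.1 lb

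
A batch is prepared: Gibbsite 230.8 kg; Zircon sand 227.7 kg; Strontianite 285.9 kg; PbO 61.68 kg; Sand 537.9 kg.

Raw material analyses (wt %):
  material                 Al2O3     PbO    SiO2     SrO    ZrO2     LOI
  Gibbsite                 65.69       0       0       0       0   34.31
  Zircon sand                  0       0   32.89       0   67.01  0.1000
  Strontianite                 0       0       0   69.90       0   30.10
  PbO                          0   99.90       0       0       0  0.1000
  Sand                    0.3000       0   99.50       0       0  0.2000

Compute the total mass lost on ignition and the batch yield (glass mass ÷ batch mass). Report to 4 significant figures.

LOI loss = 166.6 kg; glass = 1177 kg; yield = 87.60%

Intermediates are displayed (rounded to four significant digits) as written — all arithmetic keeps exact precision at all times — exactly one rounding lands on each reported figure. Derived quantities, including LOI, glass mass, yield, totals, five oxide percentages, are carried starting from the weights on 1177 kg of glass in full float precision, as written in the problem or the answer.
Loss on ignition, line by line:
  Gibbsite: 230.8 × 0.3431 = 79.19 kg
  Zircon sand: 227.7 × 0.001000 = 0.2277 kg
  Strontianite: 285.9 × 0.3010 = 86.06 kg
  PbO: 61.68 × 0.001000 = 0.06168 kg
  Sand: 537.9 × 0.002000 = 1.076 kg
Total LOI = 166.6 kg
Glass = batch − LOI = 1344 − 166.6 = 1177 kg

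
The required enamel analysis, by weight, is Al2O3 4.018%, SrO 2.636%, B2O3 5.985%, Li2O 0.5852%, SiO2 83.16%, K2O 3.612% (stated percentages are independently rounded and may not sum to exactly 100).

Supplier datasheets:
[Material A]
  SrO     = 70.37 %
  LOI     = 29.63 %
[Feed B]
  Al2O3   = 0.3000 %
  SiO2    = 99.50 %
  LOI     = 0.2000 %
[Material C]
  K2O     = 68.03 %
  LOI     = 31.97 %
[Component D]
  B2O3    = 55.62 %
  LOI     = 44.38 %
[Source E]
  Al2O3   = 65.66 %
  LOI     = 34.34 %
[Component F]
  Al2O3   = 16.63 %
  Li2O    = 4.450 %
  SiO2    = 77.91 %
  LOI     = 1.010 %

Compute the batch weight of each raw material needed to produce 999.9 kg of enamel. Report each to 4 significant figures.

Batch per 999.9 kg enamel:
  Material A: 37.46 kg
  Feed B: 732.7 kg
  Material C: 53.09 kg
  Component D: 107.6 kg
  Source E: 24.54 kg
  Component F: 131.5 kg
Total batch = 1087 kg; LOI loss = 87.05 kg; yield = 91.99%

Each numeric step maintains exact precision at all times — mid-chain values appear, rounded to 4 significant digits, as written — each reported number sees exactly one rounding — all derived quantities, including glass mass, yield, totals, the six compositions, LOI, are carried from the batch weights for 999.9 kg of glass at exact precision, as given in the problem or answer text.
The oxide mass targets at 999.9 kg enamel:
  Al2O3: 4.018% × 999.9 = 40.18 kg
  SrO: 2.636% × 999.9 = 26.36 kg
  B2O3: 5.985% × 999.9 = 59.84 kg
  Li2O: 0.5852% × 999.9 = 5.851 kg
  SiO2: 83.16% × 999.9 = 831.5 kg
  K2O: 3.612% × 999.9 = 36.12 kg
Oxide-by-oxide audit given the weights on record, at the basis given (sum by sum, the targets are met net of answer rounding effects):
  Al2O3: 732.7·0.003000 + 24.54·0.6566 + 131.5·0.1663 = 40.18 kg (target 40.18 kg)
  SrO: 37.46·0.7037 = 26.36 kg (target 26.36 kg)
  B2O3: 107.6·0.5562 = 59.85 kg (target 59.84 kg)
  Li2O: 131.5·0.04450 = 5.852 kg (target 5.851 kg)
  SiO2: 732.7·0.9950 + 131.5·0.7791 = 831.5 kg (target 831.5 kg)
  K2O: 53.09·0.6803 = 36.12 kg (target 36.12 kg)
Glass-mass bookkeeping: the batch minus its LOI: 999.8 kg (per-oxide target masses sum to 999.9 kg; versus the stated basis of 999.9 kg — differing by rounding only).
Batch grand total — Σ batch = 1087 kg; Σ batch·LOI gives LOI loss = 87.05 kg; yield = glass ÷ total batch = 91.99%.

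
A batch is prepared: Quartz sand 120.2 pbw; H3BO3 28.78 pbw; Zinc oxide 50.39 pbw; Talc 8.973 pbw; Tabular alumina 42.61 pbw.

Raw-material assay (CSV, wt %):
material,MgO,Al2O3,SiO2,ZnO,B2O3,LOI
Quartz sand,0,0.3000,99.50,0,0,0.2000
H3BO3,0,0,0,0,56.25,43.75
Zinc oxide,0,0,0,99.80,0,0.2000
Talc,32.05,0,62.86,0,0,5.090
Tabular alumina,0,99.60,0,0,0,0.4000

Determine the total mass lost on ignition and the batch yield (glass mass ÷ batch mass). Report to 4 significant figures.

LOI loss = 13.56 pbw; glass = 237.4 pbw; yield = 94.60%

Values along the way are printed rounded off to 4 significant digits in the printout — all internal work keeps full float precision at every stage — a single rounding produces each reported number; derived quantities, including the yield, totals, the five compositions, net glass mass, ignition loss, are recomputed using the weight values for 237.4 pbw of glass at full precision, precisely as stated by problem or answer.
Each material's LOI contribution:
  Quartz sand: 120.2 × 0.002000 = 0.2404 pbw
  H3BO3: 28.78 × 0.4375 = 12.59 pbw
  Zinc oxide: 50.39 × 0.002000 = 0.1008 pbw
  Talc: 8.973 × 0.05090 = 0.4567 pbw
  Tabular alumina: 42.61 × 0.004000 = 0.1704 pbw
Total LOI = 13.56 pbw
Glass = batch − LOI = 251.0 − 13.56 = 237.4 pbw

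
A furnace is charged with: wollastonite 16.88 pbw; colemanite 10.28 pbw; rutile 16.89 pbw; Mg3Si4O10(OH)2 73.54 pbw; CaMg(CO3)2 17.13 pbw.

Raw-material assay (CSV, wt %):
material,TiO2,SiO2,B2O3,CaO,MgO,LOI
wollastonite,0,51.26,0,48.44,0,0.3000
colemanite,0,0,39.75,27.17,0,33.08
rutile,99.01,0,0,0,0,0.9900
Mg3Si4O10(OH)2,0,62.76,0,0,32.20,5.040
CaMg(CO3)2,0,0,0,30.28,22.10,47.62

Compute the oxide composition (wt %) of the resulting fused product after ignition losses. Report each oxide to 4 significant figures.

All arithmetic holds full float precision throughout; mid-chain values are printed rounded off to 4 significant digits as written. Each reported figure includes exactly one rounding — all derived quantities (ignition loss, totals, net glass mass, yield, five oxide percentages) are recomputed starting from the weights per 119.2 pbw of glass at full float precision as set out in either problem or answer.
Per-oxide mass from batch:
  TiO2: 16.89·0.9901 = 16.72 pbw
  SiO2: 16.88·0.5126 + 73.54·0.6276 = 54.81 pbw
  B2O3: 10.28·0.3975 = 4.086 pbw
  CaO: 16.88·0.4844 + 10.28·0.2717 + 17.13·0.3028 = 16.16 pbw
  MgO: 73.54·0.3220 + 17.13·0.2210 = 27.47 pbw
LOI: 16.88·0.003000 + 10.28·0.3308 + 16.89·0.009900 + 73.54·0.05040 + 17.13·0.4762 = 15.48 pbw
Glass mass = batch − LOI = 134.7 − 15.48 = 119.2 pbw (the oxide masses sum to this)
percent share: oxide ÷ glass, ×100

Glass mass = 119.2 pbw (batch 134.7 − LOI 15.48).
Composition: TiO2 14.02%, SiO2 45.96%, B2O3 3.427%, CaO 13.55%, MgO 23.03%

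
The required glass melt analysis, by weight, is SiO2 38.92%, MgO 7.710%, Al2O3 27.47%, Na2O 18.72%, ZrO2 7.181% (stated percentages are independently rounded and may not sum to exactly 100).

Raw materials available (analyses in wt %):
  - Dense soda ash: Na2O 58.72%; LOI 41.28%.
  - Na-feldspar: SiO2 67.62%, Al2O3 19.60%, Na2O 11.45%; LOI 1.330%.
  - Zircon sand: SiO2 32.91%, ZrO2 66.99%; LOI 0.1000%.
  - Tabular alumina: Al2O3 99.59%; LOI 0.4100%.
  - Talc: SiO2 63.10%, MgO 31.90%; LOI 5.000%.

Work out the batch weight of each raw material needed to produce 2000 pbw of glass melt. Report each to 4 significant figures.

Each numeric step holds full precision at each step; in-progress results appear (rounded to 4 significant figures) when written out. Exactly one rounding is applied to each reported number; all derived quantities, which include totals, glass mass, the five compositions, LOI, the yield, are recomputed at full float precision, as quoted within the problem or answer text, starting from the weights on 2000 pbw of glass.
Target masses of each oxide per 2000 pbw glass melt:
  SiO2: 38.92% × 2000 = 778.4 pbw
  MgO: 7.710% × 2000 = 154.2 pbw
  Al2O3: 27.47% × 2000 = 549.4 pbw
  Na2O: 18.72% × 2000 = 374.4 pbw
  ZrO2: 7.181% × 2000 = 143.6 pbw
Mass-balance tally per oxide on the weights just shown, per the basis as stated (sum by sum, the targets are met within answer rounding):
  SiO2: 595.7·0.6762 + 214.4·0.3291 + 483.4·0.6310 = 778.4 pbw (target 778.4 pbw)
  MgO: 483.4·0.3190 = 154.2 pbw (target 154.2 pbw)
  Al2O3: 595.7·0.1960 + 434.4·0.9959 = 549.4 pbw (target 549.4 pbw)
  Na2O: 521.4·0.5872 + 595.7·0.1145 = 374.4 pbw (target 374.4 pbw)
  ZrO2: 214.4·0.6699 = 143.6 pbw (target 143.6 pbw)
Glass-mass bookkeeping: whole batch net of LOI = 2000 pbw (oxide target masses add up to 2000 pbw; stated basis 2000 pbw — a pure rounding effect).
Adding the batch up: Σ batch = 2249 pbw; ignition loss, Σ(batch × LOI) = 249.3 pbw; the yield ratio, glass ÷ batch: 88.92%.

Batch per 2000 pbw glass melt:
  Dense soda ash: 521.4 pbw
  Na-feldspar: 595.7 pbw
  Zircon sand: 214.4 pbw
  Tabular alumina: 434.4 pbw
  Talc: 483.4 pbw
Total batch = 2249 pbw; LOI loss = 249.3 pbw; yield = 88.92%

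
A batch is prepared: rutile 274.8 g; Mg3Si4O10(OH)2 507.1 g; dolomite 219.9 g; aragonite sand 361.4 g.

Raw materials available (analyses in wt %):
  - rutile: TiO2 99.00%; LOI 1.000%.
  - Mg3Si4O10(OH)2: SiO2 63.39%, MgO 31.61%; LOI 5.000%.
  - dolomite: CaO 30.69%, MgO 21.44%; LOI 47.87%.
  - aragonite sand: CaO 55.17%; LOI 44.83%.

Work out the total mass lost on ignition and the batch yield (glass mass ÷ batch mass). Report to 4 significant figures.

Rounding to four significant digits governs every in-between result as displayed; full precision is maintained end to end; every reported value carries a single rounding. Derived quantities (net glass mass, the yield, the four compositions, LOI, totals) are rebuilt from the batch weights per 1068 g of glass in exact precision, precisely as stated by question or answer.
Ignition loss by material:
  rutile: 274.8 × 0.01000 = 2.748 g
  Mg3Si4O10(OH)2: 507.1 × 0.05000 = 25.36 g
  dolomite: 219.9 × 0.4787 = 105.3 g
  aragonite sand: 361.4 × 0.4483 = 162.0 g
Total LOI = 295.4 g
Glass = batch − LOI = 1363 − 295.4 = 1068 g

LOI loss = 295.4 g; glass = 1068 g; yield = 78.33%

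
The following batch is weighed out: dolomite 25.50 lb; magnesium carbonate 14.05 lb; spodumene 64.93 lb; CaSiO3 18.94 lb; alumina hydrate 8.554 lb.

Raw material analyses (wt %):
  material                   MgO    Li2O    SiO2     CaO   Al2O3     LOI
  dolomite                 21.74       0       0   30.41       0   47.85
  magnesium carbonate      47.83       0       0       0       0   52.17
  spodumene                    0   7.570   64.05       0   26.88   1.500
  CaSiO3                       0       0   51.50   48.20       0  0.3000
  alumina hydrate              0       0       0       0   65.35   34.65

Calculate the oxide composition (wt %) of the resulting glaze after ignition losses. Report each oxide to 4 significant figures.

Glass mass = 108.4 lb (batch 132.0 − LOI 23.53).
Composition: MgO 11.31%, Li2O 4.532%, SiO2 47.34%, CaO 15.57%, Al2O3 21.25%

Exact precision is maintained end to end; intermediates are displayed rounded to four significant figures — each reported number is rounded only once; the derived quantities (ignition loss, the totals, yield, glass mass, the five compositions) are rebuilt starting from the weights for 108.4 lb of glass in exact precision exactly as printed in the problem or answer text.
Delivered oxide masses:
  MgO: 25.50·0.2174 + 14.05·0.4783 = 12.26 lb
  Li2O: 64.93·0.07570 = 4.915 lb
  SiO2: 64.93·0.6405 + 18.94·0.5150 = 51.34 lb
  CaO: 25.50·0.3041 + 18.94·0.4820 = 16.88 lb
  Al2O3: 64.93·0.2688 + 8.554·0.6535 = 23.04 lb
LOI: 25.50·0.4785 + 14.05·0.5217 + 64.93·0.01500 + 18.94·0.003000 + 8.554·0.3465 = 23.53 lb
Glass mass = batch − LOI = 132.0 − 23.53 = 108.4 lb (matching Σ of the oxides)
each oxide over glass, ×100, is wt %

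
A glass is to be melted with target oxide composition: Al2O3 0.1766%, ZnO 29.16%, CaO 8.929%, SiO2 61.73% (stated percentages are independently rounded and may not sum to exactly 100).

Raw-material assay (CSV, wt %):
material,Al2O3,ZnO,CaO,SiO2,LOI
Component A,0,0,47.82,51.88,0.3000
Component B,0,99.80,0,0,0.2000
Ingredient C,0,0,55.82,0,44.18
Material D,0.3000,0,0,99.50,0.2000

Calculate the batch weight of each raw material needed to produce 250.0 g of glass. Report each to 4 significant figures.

Batch per 250.0 g glass:
  Component A: 15.22 g
  Component B: 73.05 g
  Ingredient C: 26.95 g
  Material D: 147.2 g
Total batch = 262.4 g; LOI loss = 12.39 g; yield = 95.28%

Values along the way are rounded to 4 significant digits when displayed. All internal work holds full precision all the way through; every reported result undergoes a single rounding. Derived quantities, which include LOI, net glass mass, the totals, yield, four oxide percentages, are rebuilt at full float precision, exactly as printed in problem or answer, from the weighed amounts per 250.0 g of glass.
Oxide-by-oxide targets in 250.0 g glass:
  Al2O3: 0.1766% × 250.0 = 0.4415 g
  ZnO: 29.16% × 250.0 = 72.90 g
  CaO: 8.929% × 250.0 = 22.32 g
  SiO2: 61.73% × 250.0 = 154.3 g
Checking each oxide sum on the weights just shown, on the stated basis (summed amounts equal target values up to rounding of the answer):
  Al2O3: 147.2·0.003000 = 0.4416 g (target 0.4415 g)
  ZnO: 73.05·0.9980 = 72.90 g (target 72.90 g)
  CaO: 15.22·0.4782 + 26.95·0.5582 = 22.32 g (target 22.32 g)
  SiO2: 15.22·0.5188 + 147.2·0.9950 = 154.4 g (target 154.3 g)
The glass-mass cross-check: Σ batch − LOI loss = 250.0 g (the Σ of target masses is 250.0 g; the stated basis being 250.0 g — gaps are rounding artifacts).
Batch total: Σ batch = 262.4 g; LOI loss = Σ batch·LOI = 12.39 g; as yield: glass ÷ batch → 95.28%.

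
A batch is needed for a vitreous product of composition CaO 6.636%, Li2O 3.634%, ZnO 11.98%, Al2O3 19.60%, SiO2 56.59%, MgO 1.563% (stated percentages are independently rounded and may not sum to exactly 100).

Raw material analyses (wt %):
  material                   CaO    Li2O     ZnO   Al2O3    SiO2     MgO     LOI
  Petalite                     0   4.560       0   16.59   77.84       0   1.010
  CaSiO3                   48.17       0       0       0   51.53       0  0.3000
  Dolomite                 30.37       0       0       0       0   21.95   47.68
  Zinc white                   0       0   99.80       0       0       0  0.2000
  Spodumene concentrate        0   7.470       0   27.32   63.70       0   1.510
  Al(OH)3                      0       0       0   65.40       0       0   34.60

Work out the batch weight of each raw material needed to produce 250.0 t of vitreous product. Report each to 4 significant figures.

Batch per 250.0 t vitreous product:
  Petalite: 133.6 t
  CaSiO3: 23.22 t
  Dolomite: 17.80 t
  Zinc white: 30.01 t
  Spodumene concentrate: 40.07 t
  Al(OH)3: 24.30 t
Total batch = 269.0 t; LOI loss = 18.98 t; yield = 92.94%

Each numeric step maintains full float precision throughout; working values appear rounded to 4 significant digits across the worked steps; every reported figure receives exactly one rounding; derived quantities are re-derived at exact precision (the six compositions, totals, ignition loss, yield, net glass mass) using the weight values on 250.0 t of glass as quoted within question or answer.
Oxide-by-oxide targets in 250.0 t vitreous product:
  CaO: 6.636% × 250.0 = 16.59 t
  Li2O: 3.634% × 250.0 = 9.085 t
  ZnO: 11.98% × 250.0 = 29.95 t
  Al2O3: 19.60% × 250.0 = 49.00 t
  SiO2: 56.59% × 250.0 = 141.5 t
  MgO: 1.563% × 250.0 = 3.908 t
Balance tally, oxide-wise, given the weights on record, per the basis as stated (sum by sum, the targets are met once rounding is allowed for):
  CaO: 23.22·0.4817 + 17.80·0.3037 = 16.59 t (target 16.59 t)
  Li2O: 133.6·0.04560 + 40.07·0.07470 = 9.085 t (target 9.085 t)
  ZnO: 30.01·0.9980 = 29.95 t (target 29.95 t)
  Al2O3: 133.6·0.1659 + 40.07·0.2732 + 24.30·0.6540 = 49.00 t (target 49.00 t)
  SiO2: 133.6·0.7784 + 23.22·0.5153 + 40.07·0.6370 = 141.5 t (target 141.5 t)
  MgO: 17.80·0.2195 = 3.907 t (target 3.908 t)
Glass-mass closure: batch total minus LOI = 250.0 t (targets for the oxides total 250.0 t; basis as stated: 250.0 t — gaps are rounding artifacts).
Batch total: Σ batch = 269.0 t; loss to ignition Σ batch·LOI = 18.98 t; the yield ratio, glass ÷ batch: 92.94%.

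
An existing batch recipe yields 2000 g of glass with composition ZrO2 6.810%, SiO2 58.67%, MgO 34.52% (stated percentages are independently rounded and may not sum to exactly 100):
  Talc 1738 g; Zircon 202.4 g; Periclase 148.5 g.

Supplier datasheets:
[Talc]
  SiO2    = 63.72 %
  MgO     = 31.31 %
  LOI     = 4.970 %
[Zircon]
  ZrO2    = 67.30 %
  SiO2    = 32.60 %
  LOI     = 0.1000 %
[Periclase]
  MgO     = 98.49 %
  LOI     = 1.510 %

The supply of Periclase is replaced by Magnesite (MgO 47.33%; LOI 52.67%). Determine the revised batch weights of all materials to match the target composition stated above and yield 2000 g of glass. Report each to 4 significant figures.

Mid-chain values are shown rounded to four significant digits. All internal work keeps full precision all the way through; each reported result takes a single rounding — derived quantities, which include the yield, totals, net glass mass, ignition loss, the three compositions, are carried in full float precision, as quoted within the question or the answer, from the weighed amounts for 2000 g of glass.
Target masses of each oxide per 2000 g glass:
  ZrO2: 6.810% × 2000 = 136.2 g
  SiO2: 58.67% × 2000 = 1173 g
  MgO: 34.52% × 2000 = 690.4 g
Balance tally, oxide-wise, using the reported weights, on the stated basis (oxide sums agree with the targets inside rounding margins):
  ZrO2: 202.4·0.6730 = 136.2 g (target 136.2 g)
  SiO2: 1738·0.6372 + 202.4·0.3260 = 1173 g (target 1173 g)
  MgO: 1738·0.3131 + 309.0·0.4733 = 690.4 g (target 690.4 g)
Glass-mass bookkeeping: Σ batch − LOI loss = 2000 g (oxide target masses add up to 2000 g; basis as stated: 2000 g — deltas are rounding alone).
Summing the batch: Σ batch = 2249 g; the LOI term Σ batch·LOI equals 249.3 g; yield = glass ÷ total batch = 88.92%.

Revised batch per 2000 g glass:
  Talc: 1738 g
  Zircon: 202.4 g
  Magnesite: 309.0 g
Total batch = 2249 g; LOI loss = 249.3 g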